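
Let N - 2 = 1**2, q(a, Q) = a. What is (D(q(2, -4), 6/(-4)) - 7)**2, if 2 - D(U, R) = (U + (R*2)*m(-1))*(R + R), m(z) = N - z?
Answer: 1225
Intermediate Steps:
N = 3 (N = 2 + 1**2 = 2 + 1 = 3)
m(z) = 3 - z
D(U, R) = 2 - 2*R*(U + 8*R) (D(U, R) = 2 - (U + (R*2)*(3 - 1*(-1)))*(R + R) = 2 - (U + (2*R)*(3 + 1))*2*R = 2 - (U + (2*R)*4)*2*R = 2 - (U + 8*R)*2*R = 2 - 2*R*(U + 8*R))
(D(q(2, -4), 6/(-4)) - 7)**2 = ((2 - 16*(6/(-4))**2 - 2*6/(-4)*2) - 7)**2 = ((2 - 16*(6*(-1/4))**2 - 2*6*(-1/4)*2) - 7)**2 = ((2 - 16*(-3/2)**2 - 2*(-3/2)*2) - 7)**2 = ((2 - 16*9/4 + 6) - 7)**2 = ((2 - 36 + 6) - 7)**2 = (-28 - 7)**2 = (-35)**2 = 1225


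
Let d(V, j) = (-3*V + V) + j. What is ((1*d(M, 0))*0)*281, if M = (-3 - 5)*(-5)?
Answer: 0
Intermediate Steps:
M = 40 (M = -8*(-5) = 40)
d(V, j) = j - 2*V (d(V, j) = -2*V + j = j - 2*V)
((1*d(M, 0))*0)*281 = ((1*(0 - 2*40))*0)*281 = ((1*(0 - 80))*0)*281 = ((1*(-80))*0)*281 = -80*0*281 = 0*281 = 0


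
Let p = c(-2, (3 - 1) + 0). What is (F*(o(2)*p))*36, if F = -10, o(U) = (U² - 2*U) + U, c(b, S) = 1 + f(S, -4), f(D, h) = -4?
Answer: 2160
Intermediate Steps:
c(b, S) = -3 (c(b, S) = 1 - 4 = -3)
p = -3
o(U) = U² - U
(F*(o(2)*p))*36 = -10*2*(-1 + 2)*(-3)*36 = -10*2*1*(-3)*36 = -20*(-3)*36 = -10*(-6)*36 = 60*36 = 2160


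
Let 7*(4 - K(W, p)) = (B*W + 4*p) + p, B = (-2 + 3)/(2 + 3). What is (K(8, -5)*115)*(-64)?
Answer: -378304/7 ≈ -54043.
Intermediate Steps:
B = ⅕ (B = 1/5 = 1*(⅕) = ⅕ ≈ 0.20000)
K(W, p) = 4 - 5*p/7 - W/35 (K(W, p) = 4 - ((W/5 + 4*p) + p)/7 = 4 - ((4*p + W/5) + p)/7 = 4 - (5*p + W/5)/7 = 4 + (-5*p/7 - W/35) = 4 - 5*p/7 - W/35)
(K(8, -5)*115)*(-64) = ((4 - 5/7*(-5) - 1/35*8)*115)*(-64) = ((4 + 25/7 - 8/35)*115)*(-64) = ((257/35)*115)*(-64) = (5911/7)*(-64) = -378304/7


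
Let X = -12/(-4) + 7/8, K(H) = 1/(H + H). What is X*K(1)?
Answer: 31/16 ≈ 1.9375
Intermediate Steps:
K(H) = 1/(2*H)
X = 31/8 (X = -12*(-¼) + 7*(⅛) = 3 + 7/8 = 31/8 ≈ 3.8750)
X*K(1) = 31*((½)/1)/8 = 31*((½)*1)/8 = (31/8)*(½) = 31/16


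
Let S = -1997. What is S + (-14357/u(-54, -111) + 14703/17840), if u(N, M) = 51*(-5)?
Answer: -1764974851/909840 ≈ -1939.9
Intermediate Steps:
u(N, M) = -255
S + (-14357/u(-54, -111) + 14703/17840) = -1997 + (-14357/(-255) + 14703/17840) = -1997 + (-14357*(-1/255) + 14703*(1/17840)) = -1997 + (14357/255 + 14703/17840) = -1997 + 51975629/909840 = -1764974851/909840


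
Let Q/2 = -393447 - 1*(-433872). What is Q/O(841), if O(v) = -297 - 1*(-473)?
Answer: 3675/8 ≈ 459.38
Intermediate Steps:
Q = 80850 (Q = 2*(-393447 - 1*(-433872)) = 2*(-393447 + 433872) = 2*40425 = 80850)
O(v) = 176 (O(v) = -297 + 473 = 176)
Q/O(841) = 80850/176 = 80850*(1/176) = 3675/8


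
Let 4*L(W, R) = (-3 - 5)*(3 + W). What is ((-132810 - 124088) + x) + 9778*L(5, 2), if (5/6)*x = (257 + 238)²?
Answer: -119316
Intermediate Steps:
L(W, R) = -6 - 2*W (L(W, R) = ((-3 - 5)*(3 + W))/4 = (-8*(3 + W))/4 = (-24 - 8*W)/4 = -6 - 2*W)
x = 294030 (x = 6*(257 + 238)²/5 = (6/5)*495² = (6/5)*245025 = 294030)
((-132810 - 124088) + x) + 9778*L(5, 2) = ((-132810 - 124088) + 294030) + 9778*(-6 - 2*5) = (-256898 + 294030) + 9778*(-6 - 10) = 37132 + 9778*(-16) = 37132 - 156448 = -119316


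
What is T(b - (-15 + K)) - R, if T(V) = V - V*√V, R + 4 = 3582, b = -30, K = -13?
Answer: -3580 + 2*I*√2 ≈ -3580.0 + 2.8284*I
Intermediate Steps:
R = 3578 (R = -4 + 3582 = 3578)
T(V) = V - V^(3/2)
T(b - (-15 + K)) - R = ((-30 - (-15 - 13)) - (-30 - (-15 - 13))^(3/2)) - 1*3578 = ((-30 - 1*(-28)) - (-30 - 1*(-28))^(3/2)) - 3578 = ((-30 + 28) - (-30 + 28)^(3/2)) - 3578 = (-2 - (-2)^(3/2)) - 3578 = (-2 - (-2)*I*√2) - 3578 = (-2 + 2*I*√2) - 3578 = -3580 + 2*I*√2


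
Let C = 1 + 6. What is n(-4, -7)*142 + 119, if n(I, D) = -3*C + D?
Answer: -3857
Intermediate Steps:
C = 7
n(I, D) = -21 + D (n(I, D) = -3*7 + D = -21 + D)
n(-4, -7)*142 + 119 = (-21 - 7)*142 + 119 = -28*142 + 119 = -3976 + 119 = -3857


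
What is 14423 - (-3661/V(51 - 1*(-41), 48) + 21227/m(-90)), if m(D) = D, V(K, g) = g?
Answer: 10609291/720 ≈ 14735.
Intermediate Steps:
14423 - (-3661/V(51 - 1*(-41), 48) + 21227/m(-90)) = 14423 - (-3661/48 + 21227/(-90)) = 14423 - (-3661*1/48 + 21227*(-1/90)) = 14423 - (-3661/48 - 21227/90) = 14423 - 1*(-224731/720) = 14423 + 224731/720 = 10609291/720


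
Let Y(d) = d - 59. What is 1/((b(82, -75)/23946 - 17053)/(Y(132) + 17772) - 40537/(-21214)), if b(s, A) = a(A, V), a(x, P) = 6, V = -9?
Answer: 1510848245530/1443227129407 ≈ 1.0469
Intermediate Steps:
b(s, A) = 6
Y(d) = -59 + d
1/((b(82, -75)/23946 - 17053)/(Y(132) + 17772) - 40537/(-21214)) = 1/((6/23946 - 17053)/((-59 + 132) + 17772) - 40537/(-21214)) = 1/((6*(1/23946) - 17053)/(73 + 17772) - 40537*(-1/21214)) = 1/((1/3991 - 17053)/17845 + 40537/21214) = 1/(-68058522/3991*1/17845 + 40537/21214) = 1/(-68058522/71219395 + 40537/21214) = 1/(1443227129407/1510848245530) = 1510848245530/1443227129407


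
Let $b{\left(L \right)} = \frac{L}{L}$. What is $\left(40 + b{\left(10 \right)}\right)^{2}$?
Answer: $1681$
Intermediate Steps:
$b{\left(L \right)} = 1$
$\left(40 + b{\left(10 \right)}\right)^{2} = \left(40 + 1\right)^{2} = 41^{2} = 1681$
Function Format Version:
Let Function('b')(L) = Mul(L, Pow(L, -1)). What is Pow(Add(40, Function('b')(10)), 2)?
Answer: 1681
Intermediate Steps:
Function('b')(L) = 1
Pow(Add(40, Function('b')(10)), 2) = Pow(Add(40, 1), 2) = Pow(41, 2) = 1681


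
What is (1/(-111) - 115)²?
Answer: 162970756/12321 ≈ 13227.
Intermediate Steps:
(1/(-111) - 115)² = (-1/111 - 115)² = (-12766/111)² = 162970756/12321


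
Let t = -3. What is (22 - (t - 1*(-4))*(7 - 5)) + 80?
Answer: 100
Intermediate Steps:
(22 - (t - 1*(-4))*(7 - 5)) + 80 = (22 - (-3 - 1*(-4))*(7 - 5)) + 80 = (22 - (-3 + 4)*2) + 80 = (22 - 2) + 80 = 20 + 80 = 100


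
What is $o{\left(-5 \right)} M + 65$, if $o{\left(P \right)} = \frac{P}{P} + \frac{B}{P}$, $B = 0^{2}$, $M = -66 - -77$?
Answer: $76$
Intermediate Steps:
$M = 11$ ($M = -66 + 77 = 11$)
$B = 0$
$o{\left(P \right)} = 1$ ($o{\left(P \right)} = \frac{P}{P} + \frac{0}{P} = 1 + 0 = 1$)
$o{\left(-5 \right)} M + 65 = 1 \cdot 11 + 65 = 11 + 65 = 76$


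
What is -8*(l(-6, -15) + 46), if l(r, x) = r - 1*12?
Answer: -224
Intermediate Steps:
l(r, x) = -12 + r (l(r, x) = r - 12 = -12 + r)
-8*(l(-6, -15) + 46) = -8*((-12 - 6) + 46) = -8*(-18 + 46) = -8*28 = -224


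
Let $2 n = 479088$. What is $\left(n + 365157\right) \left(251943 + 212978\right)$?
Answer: $281138193621$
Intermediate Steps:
$n = 239544$ ($n = \frac{1}{2} \cdot 479088 = 239544$)
$\left(n + 365157\right) \left(251943 + 212978\right) = \left(239544 + 365157\right) \left(251943 + 212978\right) = 604701 \cdot 464921 = 281138193621$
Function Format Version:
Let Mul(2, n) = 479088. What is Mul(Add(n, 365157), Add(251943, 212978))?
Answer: 281138193621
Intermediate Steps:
n = 239544 (n = Mul(Rational(1, 2), 479088) = 239544)
Mul(Add(n, 365157), Add(251943, 212978)) = Mul(Add(239544, 365157), Add(251943, 212978)) = Mul(604701, 464921) = 281138193621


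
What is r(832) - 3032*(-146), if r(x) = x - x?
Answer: 442672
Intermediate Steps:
r(x) = 0
r(832) - 3032*(-146) = 0 - 3032*(-146) = 0 + 442672 = 442672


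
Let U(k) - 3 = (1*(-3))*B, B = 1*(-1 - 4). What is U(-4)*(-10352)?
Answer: -186336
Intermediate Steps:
B = -5 (B = 1*(-5) = -5)
U(k) = 18 (U(k) = 3 + (1*(-3))*(-5) = 3 - 3*(-5) = 3 + 15 = 18)
U(-4)*(-10352) = 18*(-10352) = -186336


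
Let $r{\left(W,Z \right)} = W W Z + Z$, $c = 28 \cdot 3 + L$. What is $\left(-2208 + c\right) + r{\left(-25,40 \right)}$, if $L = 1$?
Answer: $22917$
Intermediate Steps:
$c = 85$ ($c = 28 \cdot 3 + 1 = 84 + 1 = 85$)
$r{\left(W,Z \right)} = Z + Z W^{2}$ ($r{\left(W,Z \right)} = W^{2} Z + Z = Z W^{2} + Z = Z + Z W^{2}$)
$\left(-2208 + c\right) + r{\left(-25,40 \right)} = \left(-2208 + 85\right) + 40 \left(1 + \left(-25\right)^{2}\right) = -2123 + 40 \left(1 + 625\right) = -2123 + 40 \cdot 626 = -2123 + 25040 = 22917$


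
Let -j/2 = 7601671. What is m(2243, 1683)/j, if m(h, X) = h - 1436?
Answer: -3/56518 ≈ -5.3080e-5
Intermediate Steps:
m(h, X) = -1436 + h
j = -15203342 (j = -2*7601671 = -15203342)
m(2243, 1683)/j = (-1436 + 2243)/(-15203342) = 807*(-1/15203342) = -3/56518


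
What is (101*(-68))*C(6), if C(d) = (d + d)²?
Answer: -988992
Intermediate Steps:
C(d) = 4*d² (C(d) = (2*d)² = 4*d²)
(101*(-68))*C(6) = (101*(-68))*(4*6²) = -27472*36 = -6868*144 = -988992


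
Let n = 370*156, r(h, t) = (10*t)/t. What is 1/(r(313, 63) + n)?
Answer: 1/57730 ≈ 1.7322e-5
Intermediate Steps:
r(h, t) = 10
n = 57720
1/(r(313, 63) + n) = 1/(10 + 57720) = 1/57730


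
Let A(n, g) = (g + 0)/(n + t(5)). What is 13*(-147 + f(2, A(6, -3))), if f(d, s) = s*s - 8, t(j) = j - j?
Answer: -8047/4 ≈ -2011.8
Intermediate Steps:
t(j) = 0
A(n, g) = g/n (A(n, g) = (g + 0)/(n + 0) = g/n)
f(d, s) = -8 + s² (f(d, s) = s² - 8 = -8 + s²)
13*(-147 + f(2, A(6, -3))) = 13*(-147 + (-8 + (-3/6)²)) = 13*(-147 + (-8 + (-3*⅙)²)) = 13*(-147 + (-8 + (-½)²)) = 13*(-147 + (-8 + ¼)) = 13*(-147 - 31/4) = 13*(-619/4) = -8047/4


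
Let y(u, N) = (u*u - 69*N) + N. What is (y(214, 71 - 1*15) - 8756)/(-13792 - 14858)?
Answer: -16616/14325 ≈ -1.1599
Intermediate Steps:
y(u, N) = u**2 - 68*N (y(u, N) = (u**2 - 69*N) + N = u**2 - 68*N)
(y(214, 71 - 1*15) - 8756)/(-13792 - 14858) = ((214**2 - 68*(71 - 1*15)) - 8756)/(-13792 - 14858) = ((45796 - 68*(71 - 15)) - 8756)/(-28650) = ((45796 - 68*56) - 8756)*(-1/28650) = ((45796 - 3808) - 8756)*(-1/28650) = (41988 - 8756)*(-1/28650) = 33232*(-1/28650) = -16616/14325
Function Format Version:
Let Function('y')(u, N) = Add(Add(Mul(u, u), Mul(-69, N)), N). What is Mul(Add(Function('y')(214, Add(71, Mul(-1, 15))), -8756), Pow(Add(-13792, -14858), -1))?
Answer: Rational(-16616, 14325) ≈ -1.1599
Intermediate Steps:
Function('y')(u, N) = Add(Pow(u, 2), Mul(-68, N)) (Function('y')(u, N) = Add(Add(Pow(u, 2), Mul(-69, N)), N) = Add(Pow(u, 2), Mul(-68, N)))
Mul(Add(Function('y')(214, Add(71, Mul(-1, 15))), -8756), Pow(Add(-13792, -14858), -1)) = Mul(Add(Add(Pow(214, 2), Mul(-68, Add(71, Mul(-1, 15)))), -8756), Pow(Add(-13792, -14858), -1)) = Mul(Add(Add(45796, Mul(-68, Add(71, -15))), -8756), Pow(-28650, -1)) = Mul(Add(Add(45796, Mul(-68, 56)), -8756), Rational(-1, 28650)) = Mul(Add(Add(45796, -3808), -8756), Rational(-1, 28650)) = Mul(Add(41988, -8756), Rational(-1, 28650)) = Mul(33232, Rational(-1, 28650)) = Rational(-16616, 14325)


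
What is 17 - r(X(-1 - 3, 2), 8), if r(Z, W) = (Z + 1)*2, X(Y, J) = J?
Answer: 11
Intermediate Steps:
r(Z, W) = 2 + 2*Z (r(Z, W) = (1 + Z)*2 = 2 + 2*Z)
17 - r(X(-1 - 3, 2), 8) = 17 - (2 + 2*2) = 17 - (2 + 4) = 17 - 1*6 = 17 - 6 = 11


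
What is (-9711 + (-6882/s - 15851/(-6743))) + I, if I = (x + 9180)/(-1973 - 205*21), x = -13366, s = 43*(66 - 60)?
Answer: -18731494972/1924207 ≈ -9734.7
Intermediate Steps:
s = 258 (s = 43*6 = 258)
I = 2093/3139 (I = (-13366 + 9180)/(-1973 - 205*21) = -4186/(-1973 - 4305) = -4186/(-6278) = -4186*(-1/6278) = 2093/3139 ≈ 0.66677)
(-9711 + (-6882/s - 15851/(-6743))) + I = (-9711 + (-6882/258 - 15851/(-6743))) + 2093/3139 = (-9711 + (-6882*1/258 - 15851*(-1/6743))) + 2093/3139 = (-9711 + (-1147/43 + 1441/613)) + 2093/3139 = (-9711 - 641148/26359) + 2093/3139 = -256613397/26359 + 2093/3139 = -18731494972/1924207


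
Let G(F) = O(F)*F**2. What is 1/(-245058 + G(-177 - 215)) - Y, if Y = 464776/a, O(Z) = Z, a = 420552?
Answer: -3513784811131/3179443877874 ≈ -1.1052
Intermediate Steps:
G(F) = F**3 (G(F) = F*F**2 = F**3)
Y = 58097/52569 (Y = 464776/420552 = 464776*(1/420552) = 58097/52569 ≈ 1.1052)
1/(-245058 + G(-177 - 215)) - Y = 1/(-245058 + (-177 - 215)**3) - 1*58097/52569 = 1/(-245058 + (-392)**3) - 58097/52569 = 1/(-245058 - 60236288) - 58097/52569 = 1/(-60481346) - 58097/52569 = -1/60481346 - 58097/52569 = -3513784811131/3179443877874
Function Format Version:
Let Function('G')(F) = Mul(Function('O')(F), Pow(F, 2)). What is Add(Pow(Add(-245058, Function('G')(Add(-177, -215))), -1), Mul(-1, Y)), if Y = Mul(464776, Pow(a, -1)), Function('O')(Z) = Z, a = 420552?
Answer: Rational(-3513784811131, 3179443877874) ≈ -1.1052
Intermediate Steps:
Function('G')(F) = Pow(F, 3) (Function('G')(F) = Mul(F, Pow(F, 2)) = Pow(F, 3))
Y = Rational(58097, 52569) (Y = Mul(464776, Pow(420552, -1)) = Mul(464776, Rational(1, 420552)) = Rational(58097, 52569) ≈ 1.1052)
Add(Pow(Add(-245058, Function('G')(Add(-177, -215))), -1), Mul(-1, Y)) = Add(Pow(Add(-245058, Pow(Add(-177, -215), 3)), -1), Mul(-1, Rational(58097, 52569))) = Add(Pow(Add(-245058, Pow(-392, 3)), -1), Rational(-58097, 52569)) = Add(Pow(Add(-245058, -60236288), -1), Rational(-58097, 52569)) = Add(Pow(-60481346, -1), Rational(-58097, 52569)) = Add(Rational(-1, 60481346), Rational(-58097, 52569)) = Rational(-3513784811131, 3179443877874)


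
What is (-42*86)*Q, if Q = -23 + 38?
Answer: -54180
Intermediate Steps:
Q = 15
(-42*86)*Q = -42*86*15 = -3612*15 = -54180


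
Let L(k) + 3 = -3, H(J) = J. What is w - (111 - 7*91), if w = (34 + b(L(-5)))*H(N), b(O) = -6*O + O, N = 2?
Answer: 654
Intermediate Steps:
L(k) = -6 (L(k) = -3 - 3 = -6)
b(O) = -5*O
w = 128 (w = (34 - 5*(-6))*2 = (34 + 30)*2 = 64*2 = 128)
w - (111 - 7*91) = 128 - (111 - 7*91) = 128 - (111 - 637) = 128 - 1*(-526) = 128 + 526 = 654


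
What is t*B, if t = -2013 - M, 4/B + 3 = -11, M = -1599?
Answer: 828/7 ≈ 118.29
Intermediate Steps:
B = -2/7 (B = 4/(-3 - 11) = 4/(-14) = 4*(-1/14) = -2/7 ≈ -0.28571)
t = -414 (t = -2013 - 1*(-1599) = -2013 + 1599 = -414)
t*B = -414*(-2/7) = 828/7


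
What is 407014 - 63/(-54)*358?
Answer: 1222295/3 ≈ 4.0743e+5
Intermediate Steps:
407014 - 63/(-54)*358 = 407014 - 63*(-1/54)*358 = 407014 - (-7)*358/6 = 407014 - 1*(-1253/3) = 407014 + 1253/3 = 1222295/3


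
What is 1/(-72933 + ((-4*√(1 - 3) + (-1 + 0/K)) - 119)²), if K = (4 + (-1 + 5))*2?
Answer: -I/(960*√2 + 58565*I) ≈ -1.7066e-5 - 3.9562e-7*I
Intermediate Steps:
K = 16 (K = (4 + 4)*2 = 8*2 = 16)
1/(-72933 + ((-4*√(1 - 3) + (-1 + 0/K)) - 119)²) = 1/(-72933 + ((-4*√(1 - 3) + (-1 + 0/16)) - 119)²) = 1/(-72933 + ((-4*I*√2 + (-1 + 0*(1/16))) - 119)²) = 1/(-72933 + ((-4*I*√2 + (-1 + 0)) - 119)²) = 1/(-72933 + ((-4*I*√2 - 1) - 119)²) = 1/(-72933 + ((-1 - 4*I*√2) - 119)²) = 1/(-72933 + (-120 - 4*I*√2)²)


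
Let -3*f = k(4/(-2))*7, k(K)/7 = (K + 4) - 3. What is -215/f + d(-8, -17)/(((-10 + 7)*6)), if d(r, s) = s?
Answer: -10777/882 ≈ -12.219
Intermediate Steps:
k(K) = 7 + 7*K (k(K) = 7*((K + 4) - 3) = 7*((4 + K) - 3) = 7*(1 + K) = 7 + 7*K)
f = 49/3 (f = -(7 + 7*(4/(-2)))*7/3 = -(7 + 7*(4*(-½)))*7/3 = -(7 + 7*(-2))*7/3 = -(7 - 14)*7/3 = -(-7)*7/3 = -⅓*(-49) = 49/3 ≈ 16.333)
-215/f + d(-8, -17)/(((-10 + 7)*6)) = -215/49/3 - 17*1/(6*(-10 + 7)) = -215*3/49 - 17/((-3*6)) = -645/49 - 17/(-18) = -645/49 - 17*(-1/18) = -645/49 + 17/18 = -10777/882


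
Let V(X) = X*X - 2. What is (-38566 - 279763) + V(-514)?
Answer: -54135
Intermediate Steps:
V(X) = -2 + X² (V(X) = X² - 2 = -2 + X²)
(-38566 - 279763) + V(-514) = (-38566 - 279763) + (-2 + (-514)²) = -318329 + (-2 + 264196) = -318329 + 264194 = -54135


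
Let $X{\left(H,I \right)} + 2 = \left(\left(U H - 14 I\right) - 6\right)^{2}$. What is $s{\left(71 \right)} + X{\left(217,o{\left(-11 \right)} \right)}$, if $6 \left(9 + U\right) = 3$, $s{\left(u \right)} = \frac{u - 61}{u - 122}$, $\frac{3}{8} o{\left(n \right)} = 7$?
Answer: $\frac{2729420753}{612} \approx 4.4598 \cdot 10^{6}$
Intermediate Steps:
$o{\left(n \right)} = \frac{56}{3}$ ($o{\left(n \right)} = \frac{8}{3} \cdot 7 = \frac{56}{3}$)
$s{\left(u \right)} = \frac{-61 + u}{-122 + u}$
$U = - \frac{17}{2}$ ($U = -9 + \frac{1}{6} \cdot 3 = -9 + \frac{1}{2} = - \frac{17}{2} \approx -8.5$)
$X{\left(H,I \right)} = -2 + \left(-6 - 14 I - \frac{17 H}{2}\right)^{2}$ ($X{\left(H,I \right)} = -2 + \left(\left(- \frac{17 H}{2} - 14 I\right) - 6\right)^{2} = -2 + \left(\left(- 14 I - \frac{17 H}{2}\right) - 6\right)^{2} = -2 + \left(-6 - 14 I - \frac{17 H}{2}\right)^{2}$)
$s{\left(71 \right)} + X{\left(217,o{\left(-11 \right)} \right)} = \frac{-61 + 71}{-122 + 71} - \left(2 - \frac{\left(12 + 17 \cdot 217 + 28 \cdot \frac{56}{3}\right)^{2}}{4}\right) = \frac{1}{-51} \cdot 10 - \left(2 - \frac{\left(12 + 3689 + \frac{1568}{3}\right)^{2}}{4}\right) = \left(- \frac{1}{51}\right) 10 - \left(2 - \frac{\left(\frac{12671}{3}\right)^{2}}{4}\right) = - \frac{10}{51} + \left(-2 + \frac{1}{4} \cdot \frac{160554241}{9}\right) = - \frac{10}{51} + \left(-2 + \frac{160554241}{36}\right) = - \frac{10}{51} + \frac{160554169}{36} = \frac{2729420753}{612}$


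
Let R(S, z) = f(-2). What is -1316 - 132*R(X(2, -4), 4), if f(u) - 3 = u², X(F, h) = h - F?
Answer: -2240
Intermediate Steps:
f(u) = 3 + u²
R(S, z) = 7 (R(S, z) = 3 + (-2)² = 3 + 4 = 7)
-1316 - 132*R(X(2, -4), 4) = -1316 - 132*7 = -1316 - 924 = -2240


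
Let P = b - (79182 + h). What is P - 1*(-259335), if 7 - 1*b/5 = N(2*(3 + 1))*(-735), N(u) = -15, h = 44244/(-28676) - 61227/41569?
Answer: 37270693370215/298008161 ≈ 1.2507e+5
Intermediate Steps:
h = -898731072/298008161 (h = 44244*(-1/28676) - 61227*1/41569 = -11061/7169 - 61227/41569 = -898731072/298008161 ≈ -3.0158)
b = -55090 (b = 35 - (-75)*(-735) = 35 - 5*11025 = 35 - 55125 = -55090)
P = -40013253062720/298008161 (P = -55090 - (79182 - 898731072/298008161) = -55090 - 1*23595983473230/298008161 = -55090 - 23595983473230/298008161 = -40013253062720/298008161 ≈ -1.3427e+5)
P - 1*(-259335) = -40013253062720/298008161 - 1*(-259335) = -40013253062720/298008161 + 259335 = 37270693370215/298008161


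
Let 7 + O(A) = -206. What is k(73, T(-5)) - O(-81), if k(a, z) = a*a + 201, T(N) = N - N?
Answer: 5743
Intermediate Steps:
T(N) = 0
O(A) = -213 (O(A) = -7 - 206 = -213)
k(a, z) = 201 + a² (k(a, z) = a² + 201 = 201 + a²)
k(73, T(-5)) - O(-81) = (201 + 73²) - 1*(-213) = (201 + 5329) + 213 = 5530 + 213 = 5743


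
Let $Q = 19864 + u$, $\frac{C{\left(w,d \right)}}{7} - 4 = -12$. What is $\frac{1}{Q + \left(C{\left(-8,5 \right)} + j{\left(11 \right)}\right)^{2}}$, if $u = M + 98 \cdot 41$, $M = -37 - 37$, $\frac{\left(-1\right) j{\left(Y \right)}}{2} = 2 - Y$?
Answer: $\frac{1}{25252} \approx 3.9601 \cdot 10^{-5}$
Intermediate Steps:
$j{\left(Y \right)} = -4 + 2 Y$ ($j{\left(Y \right)} = - 2 \left(2 - Y\right) = -4 + 2 Y$)
$C{\left(w,d \right)} = -56$ ($C{\left(w,d \right)} = 28 + 7 \left(-12\right) = 28 - 84 = -56$)
$M = -74$ ($M = -37 - 37 = -74$)
$u = 3944$ ($u = -74 + 98 \cdot 41 = -74 + 4018 = 3944$)
$Q = 23808$ ($Q = 19864 + 3944 = 23808$)
$\frac{1}{Q + \left(C{\left(-8,5 \right)} + j{\left(11 \right)}\right)^{2}} = \frac{1}{23808 + \left(-56 + \left(-4 + 2 \cdot 11\right)\right)^{2}} = \frac{1}{23808 + \left(-56 + \left(-4 + 22\right)\right)^{2}} = \frac{1}{23808 + \left(-56 + 18\right)^{2}} = \frac{1}{23808 + \left(-38\right)^{2}} = \frac{1}{23808 + 1444} = \frac{1}{25252}$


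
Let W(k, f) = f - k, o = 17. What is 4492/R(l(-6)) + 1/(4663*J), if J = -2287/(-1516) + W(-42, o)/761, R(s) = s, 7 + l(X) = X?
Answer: -38328402699008/110923737769 ≈ -345.54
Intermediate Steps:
l(X) = -7 + X
J = 1829851/1153676 (J = -2287/(-1516) + (17 - 1*(-42))/761 = -2287*(-1/1516) + (17 + 42)*(1/761) = 2287/1516 + 59*(1/761) = 2287/1516 + 59/761 = 1829851/1153676 ≈ 1.5861)
4492/R(l(-6)) + 1/(4663*J) = 4492/(-7 - 6) + 1/(4663*(1829851/1153676)) = 4492/(-13) + (1/4663)*(1153676/1829851) = 4492*(-1/13) + 1153676/8532595213 = -4492/13 + 1153676/8532595213 = -38328402699008/110923737769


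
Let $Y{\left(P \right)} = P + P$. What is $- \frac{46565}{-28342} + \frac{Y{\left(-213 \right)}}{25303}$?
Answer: $\frac{1166160503}{717137626} \approx 1.6261$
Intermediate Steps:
$Y{\left(P \right)} = 2 P$
$- \frac{46565}{-28342} + \frac{Y{\left(-213 \right)}}{25303} = - \frac{46565}{-28342} + \frac{2 \left(-213\right)}{25303} = \left(-46565\right) \left(- \frac{1}{28342}\right) - \frac{426}{25303} = \frac{46565}{28342} - \frac{426}{25303} = \frac{1166160503}{717137626}$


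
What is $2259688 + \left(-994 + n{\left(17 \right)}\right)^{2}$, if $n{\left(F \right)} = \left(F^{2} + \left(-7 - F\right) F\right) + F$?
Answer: $3460904$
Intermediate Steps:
$n{\left(F \right)} = F + F^{2} + F \left(-7 - F\right)$ ($n{\left(F \right)} = \left(F^{2} + F \left(-7 - F\right)\right) + F = F + F^{2} + F \left(-7 - F\right)$)
$2259688 + \left(-994 + n{\left(17 \right)}\right)^{2} = 2259688 + \left(-994 - 102\right)^{2} = 2259688 + \left(-1096\right)^{2} = 2259688 + 1201216 = 3460904$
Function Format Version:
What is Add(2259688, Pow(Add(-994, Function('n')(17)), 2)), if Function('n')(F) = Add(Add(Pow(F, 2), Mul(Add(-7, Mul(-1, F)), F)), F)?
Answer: 3460904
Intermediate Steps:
Function('n')(F) = Add(F, Pow(F, 2), Mul(F, Add(-7, Mul(-1, F)))) (Function('n')(F) = Add(Add(Pow(F, 2), Mul(F, Add(-7, Mul(-1, F)))), F) = Add(F, Pow(F, 2), Mul(F, Add(-7, Mul(-1, F)))))
Add(2259688, Pow(Add(-994, Function('n')(17)), 2)) = Add(2259688, Pow(Add(-994, Mul(-6, 17)), 2)) = Add(2259688, Pow(Add(-994, -102), 2)) = Add(2259688, Pow(-1096, 2)) = Add(2259688, 1201216) = 3460904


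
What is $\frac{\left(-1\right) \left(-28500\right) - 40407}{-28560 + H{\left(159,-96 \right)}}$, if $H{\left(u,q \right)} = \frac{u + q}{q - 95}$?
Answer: $\frac{15471}{37109} \approx 0.41691$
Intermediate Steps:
$H{\left(u,q \right)} = \frac{q + u}{-95 + q}$
$\frac{\left(-1\right) \left(-28500\right) - 40407}{-28560 + H{\left(159,-96 \right)}} = \frac{\left(-1\right) \left(-28500\right) - 40407}{-28560 + \frac{-96 + 159}{-95 - 96}} = \frac{28500 - 40407}{-28560 + \frac{1}{-191} \cdot 63} = - \frac{11907}{-28560 - \frac{63}{191}} = - \frac{11907}{- \frac{5455023}{191}} = \left(-11907\right) \left(- \frac{191}{5455023}\right) = \frac{15471}{37109}$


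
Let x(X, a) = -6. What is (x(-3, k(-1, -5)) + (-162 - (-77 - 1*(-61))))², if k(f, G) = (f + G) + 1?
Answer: 23104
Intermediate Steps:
k(f, G) = 1 + G + f (k(f, G) = (G + f) + 1 = 1 + G + f)
(x(-3, k(-1, -5)) + (-162 - (-77 - 1*(-61))))² = (-6 + (-162 - (-77 - 1*(-61))))² = (-6 + (-162 - (-77 + 61)))² = (-6 + (-162 - 1*(-16)))² = (-6 + (-162 + 16))² = (-6 - 146)² = (-152)² = 23104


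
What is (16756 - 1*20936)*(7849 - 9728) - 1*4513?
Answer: 7849707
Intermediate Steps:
(16756 - 1*20936)*(7849 - 9728) - 1*4513 = (16756 - 20936)*(-1879) - 4513 = -4180*(-1879) - 4513 = 7854220 - 4513 = 7849707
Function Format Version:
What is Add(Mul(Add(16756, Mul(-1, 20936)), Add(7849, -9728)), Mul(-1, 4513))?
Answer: 7849707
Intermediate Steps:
Add(Mul(Add(16756, Mul(-1, 20936)), Add(7849, -9728)), Mul(-1, 4513)) = Add(Mul(Add(16756, -20936), -1879), -4513) = Add(Mul(-4180, -1879), -4513) = Add(7854220, -4513) = 7849707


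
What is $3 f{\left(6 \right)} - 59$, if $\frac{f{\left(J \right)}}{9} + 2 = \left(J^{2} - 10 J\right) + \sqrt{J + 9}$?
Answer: $-761 + 27 \sqrt{15} \approx -656.43$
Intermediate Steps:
$f{\left(J \right)} = -18 - 90 J + 9 J^{2} + 9 \sqrt{9 + J}$ ($f{\left(J \right)} = -18 + 9 \left(\left(J^{2} - 10 J\right) + \sqrt{J + 9}\right) = -18 + 9 \left(\left(J^{2} - 10 J\right) + \sqrt{9 + J}\right) = -18 + 9 \left(J^{2} + \sqrt{9 + J} - 10 J\right) = -18 + \left(- 90 J + 9 J^{2} + 9 \sqrt{9 + J}\right) = -18 - 90 J + 9 J^{2} + 9 \sqrt{9 + J}$)
$3 f{\left(6 \right)} - 59 = 3 \left(-18 - 540 + 9 \cdot 6^{2} + 9 \sqrt{9 + 6}\right) - 59 = 3 \left(-18 - 540 + 9 \cdot 36 + 9 \sqrt{15}\right) - 59 = 3 \left(-18 - 540 + 324 + 9 \sqrt{15}\right) - 59 = 3 \left(-234 + 9 \sqrt{15}\right) - 59 = \left(-702 + 27 \sqrt{15}\right) - 59 = -761 + 27 \sqrt{15}$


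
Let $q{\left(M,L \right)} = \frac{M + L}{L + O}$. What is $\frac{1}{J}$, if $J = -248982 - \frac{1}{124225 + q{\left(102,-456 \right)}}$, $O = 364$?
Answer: $- \frac{5714527}{1422814361560} \approx -4.0164 \cdot 10^{-6}$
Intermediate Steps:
$q{\left(M,L \right)} = \frac{L + M}{364 + L}$ ($q{\left(M,L \right)} = \frac{M + L}{L + 364} = \frac{L + M}{364 + L}$)
$J = - \frac{1422814361560}{5714527}$ ($J = -248982 - \frac{1}{124225 + \frac{-456 + 102}{364 - 456}} = -248982 - \frac{1}{124225 + \frac{1}{-92} \left(-354\right)} = -248982 - \frac{1}{124225 - - \frac{177}{46}} = -248982 - \frac{1}{124225 + \frac{177}{46}} = -248982 - \frac{1}{\frac{5714527}{46}} = -248982 - \frac{46}{5714527} = - \frac{1422814361560}{5714527} \approx -2.4898 \cdot 10^{5}$)
$\frac{1}{J} = \frac{1}{- \frac{1422814361560}{5714527}} = - \frac{5714527}{1422814361560}$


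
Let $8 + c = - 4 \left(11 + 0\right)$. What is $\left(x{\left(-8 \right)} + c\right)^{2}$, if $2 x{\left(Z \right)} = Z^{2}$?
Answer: $400$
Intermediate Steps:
$x{\left(Z \right)} = \frac{Z^{2}}{2}$
$c = -52$ ($c = -8 - 4 \left(11 + 0\right) = -8 - 44 = -52$)
$\left(x{\left(-8 \right)} + c\right)^{2} = \left(\frac{\left(-8\right)^{2}}{2} - 52\right)^{2} = \left(\frac{1}{2} \cdot 64 - 52\right)^{2} = \left(32 - 52\right)^{2} = \left(-20\right)^{2} = 400$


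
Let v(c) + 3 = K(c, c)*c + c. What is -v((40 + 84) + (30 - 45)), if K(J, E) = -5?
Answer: 439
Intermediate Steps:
v(c) = -3 - 4*c (v(c) = -3 + (-5*c + c) = -3 - 4*c)
-v((40 + 84) + (30 - 45)) = -(-3 - 4*((40 + 84) + (30 - 45))) = -(-3 - 4*(124 - 15)) = -(-3 - 4*109) = -(-3 - 436) = -1*(-439) = 439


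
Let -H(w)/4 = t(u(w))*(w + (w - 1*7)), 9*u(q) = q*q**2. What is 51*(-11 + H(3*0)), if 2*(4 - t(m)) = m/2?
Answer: 5151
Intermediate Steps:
u(q) = q**3/9 (u(q) = (q*q**2)/9 = q**3/9)
t(m) = 4 - m/4 (t(m) = 4 - m/(2*2) = 4 - m/4)
H(w) = -4*(-7 + 2*w)*(4 - w**3/36) (H(w) = -4*(4 - w**3/36)*(w + (w - 1*7)) = -4*(4 - w**3/36)*(w + (w - 7)) = -4*(4 - w**3/36)*(w + (-7 + w)) = -4*(4 - w**3/36)*(-7 + 2*w) = -4*(-7 + 2*w)*(4 - w**3/36))
51*(-11 + H(3*0)) = 51*(-11 + (-144 + (3*0)**3)*(-7 + 2*(3*0))/9) = 51*(-11 + (-144 + 0**3)*(-7 + 2*0)/9) = 51*(-11 + (-144 + 0)*(-7 + 0)/9) = 51*(-11 + (1/9)*(-144)*(-7)) = 51*(-11 + 112) = 51*101 = 5151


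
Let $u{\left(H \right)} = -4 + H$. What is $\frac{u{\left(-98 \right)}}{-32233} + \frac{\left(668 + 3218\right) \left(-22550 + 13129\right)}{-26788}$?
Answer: $\frac{590026527887}{431728802} \approx 1366.7$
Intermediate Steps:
$\frac{u{\left(-98 \right)}}{-32233} + \frac{\left(668 + 3218\right) \left(-22550 + 13129\right)}{-26788} = \frac{-4 - 98}{-32233} + \frac{\left(668 + 3218\right) \left(-22550 + 13129\right)}{-26788} = \left(-102\right) \left(- \frac{1}{32233}\right) + 3886 \left(-9421\right) \left(- \frac{1}{26788}\right) = \frac{102}{32233} - - \frac{18305003}{13394} = \frac{102}{32233} + \frac{18305003}{13394} = \frac{590026527887}{431728802}$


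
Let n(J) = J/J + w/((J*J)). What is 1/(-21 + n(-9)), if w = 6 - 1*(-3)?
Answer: -9/179 ≈ -0.050279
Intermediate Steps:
w = 9 (w = 6 + 3 = 9)
n(J) = 1 + 9/J**2 (n(J) = J/J + 9/((J*J)) = 1 + 9/(J**2) = 1 + 9/J**2)
1/(-21 + n(-9)) = 1/(-21 + (1 + 9/(-9)**2)) = 1/(-21 + (1 + 9*(1/81))) = 1/(-21 + (1 + 1/9)) = 1/(-21 + 10/9) = 1/(-179/9) = -9/179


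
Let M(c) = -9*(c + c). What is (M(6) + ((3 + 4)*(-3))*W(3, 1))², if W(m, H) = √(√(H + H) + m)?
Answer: 9*(36 + 7*√(3 + √2))² ≈ 23141.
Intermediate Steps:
M(c) = -18*c
W(m, H) = √(m + √2*√H) (W(m, H) = √(√(2*H) + m) = √(√2*√H + m) = √(m + √2*√H))
(M(6) + ((3 + 4)*(-3))*W(3, 1))² = (-18*6 + ((3 + 4)*(-3))*√(3 + √2*√1))² = (-108 + (7*(-3))*√(3 + √2*1))² = (-108 - 21*√(3 + √2))²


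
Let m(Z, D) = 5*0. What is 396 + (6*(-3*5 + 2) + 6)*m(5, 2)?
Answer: 396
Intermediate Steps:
m(Z, D) = 0
396 + (6*(-3*5 + 2) + 6)*m(5, 2) = 396 + (6*(-3*5 + 2) + 6)*0 = 396 + (6*(-15 + 2) + 6)*0 = 396 + (6*(-13) + 6)*0 = 396 + (-78 + 6)*0 = 396 - 72*0 = 396 + 0 = 396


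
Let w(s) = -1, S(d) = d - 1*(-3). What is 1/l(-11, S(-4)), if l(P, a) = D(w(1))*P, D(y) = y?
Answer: 1/11 ≈ 0.090909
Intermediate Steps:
S(d) = 3 + d (S(d) = d + 3 = 3 + d)
l(P, a) = -P
1/l(-11, S(-4)) = 1/(-1*(-11)) = 1/11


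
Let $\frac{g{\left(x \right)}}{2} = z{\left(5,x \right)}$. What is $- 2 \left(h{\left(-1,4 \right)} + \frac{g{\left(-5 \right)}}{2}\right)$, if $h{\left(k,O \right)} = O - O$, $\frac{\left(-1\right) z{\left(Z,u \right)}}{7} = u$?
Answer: $-70$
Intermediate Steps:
$z{\left(Z,u \right)} = - 7 u$
$g{\left(x \right)} = - 14 x$ ($g{\left(x \right)} = 2 \left(- 7 x\right) = - 14 x$)
$h{\left(k,O \right)} = 0$
$- 2 \left(h{\left(-1,4 \right)} + \frac{g{\left(-5 \right)}}{2}\right) = - 2 \left(0 + \frac{\left(-14\right) \left(-5\right)}{2}\right) = - 2 \left(0 + 70 \cdot \frac{1}{2}\right) = - 2 \left(0 + 35\right) = \left(-2\right) 35 = -70$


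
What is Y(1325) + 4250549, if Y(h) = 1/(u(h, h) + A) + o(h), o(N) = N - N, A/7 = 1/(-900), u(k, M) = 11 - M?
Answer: 5026729000343/1182607 ≈ 4.2506e+6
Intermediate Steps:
A = -7/900 (A = 7/(-900) = 7*(-1/900) = -7/900 ≈ -0.0077778)
o(N) = 0
Y(h) = 1/(9893/900 - h) (Y(h) = 1/((11 - h) - 7/900) + 0 = 1/(9893/900 - h) + 0 = 1/(9893/900 - h))
Y(1325) + 4250549 = -900/(-9893 + 900*1325) + 4250549 = -900/(-9893 + 1192500) + 4250549 = -900/1182607 + 4250549 = 5026729000343/1182607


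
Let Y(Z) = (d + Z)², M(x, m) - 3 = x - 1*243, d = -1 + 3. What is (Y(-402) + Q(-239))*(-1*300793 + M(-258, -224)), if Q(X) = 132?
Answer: -48246330412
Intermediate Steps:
d = 2
M(x, m) = -240 + x (M(x, m) = 3 + (x - 1*243) = 3 + (x - 243) = 3 + (-243 + x) = -240 + x)
Y(Z) = (2 + Z)²
(Y(-402) + Q(-239))*(-1*300793 + M(-258, -224)) = ((2 - 402)² + 132)*(-1*300793 + (-240 - 258)) = ((-400)² + 132)*(-300793 - 498) = (160000 + 132)*(-301291) = 160132*(-301291) = -48246330412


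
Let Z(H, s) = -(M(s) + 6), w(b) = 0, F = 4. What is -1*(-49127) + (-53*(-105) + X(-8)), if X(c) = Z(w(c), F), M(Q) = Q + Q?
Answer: 54678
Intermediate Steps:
M(Q) = 2*Q
Z(H, s) = -6 - 2*s (Z(H, s) = -(2*s + 6) = -(6 + 2*s) = -6 - 2*s)
X(c) = -14 (X(c) = -6 - 2*4 = -6 - 8 = -14)
-1*(-49127) + (-53*(-105) + X(-8)) = -1*(-49127) + (-53*(-105) - 14) = 49127 + (5565 - 14) = 49127 + 5551 = 54678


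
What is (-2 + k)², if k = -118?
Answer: 14400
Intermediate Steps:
(-2 + k)² = (-2 - 118)² = (-120)² = 14400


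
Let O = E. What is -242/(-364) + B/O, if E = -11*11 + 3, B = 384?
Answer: -27805/10738 ≈ -2.5894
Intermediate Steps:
E = -118 (E = -121 + 3 = -118)
O = -118
-242/(-364) + B/O = -242/(-364) + 384/(-118) = -242*(-1/364) + 384*(-1/118) = 121/182 - 192/59 = -27805/10738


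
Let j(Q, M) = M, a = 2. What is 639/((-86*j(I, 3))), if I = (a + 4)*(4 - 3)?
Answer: -213/86 ≈ -2.4767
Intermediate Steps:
I = 6 (I = (2 + 4)*(4 - 3) = 6*1 = 6)
639/((-86*j(I, 3))) = 639/((-86*3)) = 639/(-258) = 639*(-1/258) = -213/86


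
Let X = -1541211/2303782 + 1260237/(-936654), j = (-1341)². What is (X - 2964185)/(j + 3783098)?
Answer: -533021745523921709/1003646653365392101 ≈ -0.53109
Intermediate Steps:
j = 1798281
X = -362241063694/179820552119 (X = -1541211*1/2303782 + 1260237*(-1/936654) = -1541211/2303782 - 420079/312218 = -362241063694/179820552119 ≈ -2.0145)
(X - 2964185)/(j + 3783098) = (-362241063694/179820552119 - 2964185)/(1798281 + 3783098) = -533021745523921709/179820552119/5581379 = -533021745523921709/179820552119*1/5581379 = -533021745523921709/1003646653365392101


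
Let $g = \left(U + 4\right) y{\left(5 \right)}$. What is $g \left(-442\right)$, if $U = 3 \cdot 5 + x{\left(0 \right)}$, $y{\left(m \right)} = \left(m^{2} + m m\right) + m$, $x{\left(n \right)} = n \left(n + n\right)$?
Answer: $-461890$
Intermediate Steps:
$x{\left(n \right)} = 2 n^{2}$ ($x{\left(n \right)} = n 2 n = 2 n^{2}$)
$y{\left(m \right)} = m + 2 m^{2}$ ($y{\left(m \right)} = \left(m^{2} + m^{2}\right) + m = 2 m^{2} + m = m + 2 m^{2}$)
$U = 15$ ($U = 3 \cdot 5 + 2 \cdot 0^{2} = 15 + 2 \cdot 0 = 15 + 0 = 15$)
$g = 1045$ ($g = \left(15 + 4\right) 5 \left(1 + 2 \cdot 5\right) = 19 \cdot 5 \left(1 + 10\right) = 19 \cdot 5 \cdot 11 = 19 \cdot 55 = 1045$)
$g \left(-442\right) = 1045 \left(-442\right) = -461890$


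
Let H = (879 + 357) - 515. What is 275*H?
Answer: 198275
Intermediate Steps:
H = 721 (H = 1236 - 515 = 721)
275*H = 275*721 = 198275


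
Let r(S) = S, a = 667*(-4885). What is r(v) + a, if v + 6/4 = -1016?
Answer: -6518625/2 ≈ -3.2593e+6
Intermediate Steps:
a = -3258295
v = -2035/2 (v = -3/2 - 1016 = -2035/2 ≈ -1017.5)
r(v) + a = -2035/2 - 3258295 = -6518625/2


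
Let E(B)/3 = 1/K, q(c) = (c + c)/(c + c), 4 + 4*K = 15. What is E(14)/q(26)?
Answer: 12/11 ≈ 1.0909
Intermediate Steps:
K = 11/4 (K = -1 + (1/4)*15 = -1 + 15/4 = 11/4 ≈ 2.7500)
q(c) = 1 (q(c) = (2*c)/((2*c)) = (2*c)*(1/(2*c)) = 1)
E(B) = 12/11 (E(B) = 3/(11/4) = 3*(4/11) = 12/11)
E(14)/q(26) = (12/11)/1 = (12/11)*1 = 12/11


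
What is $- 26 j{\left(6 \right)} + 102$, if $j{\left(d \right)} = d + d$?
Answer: $-210$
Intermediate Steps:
$j{\left(d \right)} = 2 d$
$- 26 j{\left(6 \right)} + 102 = - 26 \cdot 2 \cdot 6 + 102 = \left(-26\right) 12 + 102 = -312 + 102 = -210$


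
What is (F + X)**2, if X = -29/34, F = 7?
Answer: 43681/1156 ≈ 37.786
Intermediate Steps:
X = -29/34 (X = -29*1/34 = -29/34 ≈ -0.85294)
(F + X)**2 = (7 - 29/34)**2 = (209/34)**2 = 43681/1156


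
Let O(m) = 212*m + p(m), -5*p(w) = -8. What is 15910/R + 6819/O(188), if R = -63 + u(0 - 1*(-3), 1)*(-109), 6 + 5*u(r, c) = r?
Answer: 3963442385/597864 ≈ 6629.3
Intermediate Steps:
u(r, c) = -6/5 + r/5
p(w) = 8/5 (p(w) = -⅕*(-8) = 8/5)
O(m) = 8/5 + 212*m (O(m) = 212*m + 8/5 = 8/5 + 212*m)
R = 12/5 (R = -63 + (-6/5 + (0 - 1*(-3))/5)*(-109) = -63 + (-6/5 + (0 + 3)/5)*(-109) = -63 + (-6/5 + (⅕)*3)*(-109) = -63 + (-6/5 + ⅗)*(-109) = -63 - ⅗*(-109) = -63 + 327/5 = 12/5 ≈ 2.4000)
15910/R + 6819/O(188) = 15910/(12/5) + 6819/(8/5 + 212*188) = 15910*(5/12) + 6819/(8/5 + 39856) = 39775/6 + 6819/(199288/5) = 39775/6 + 6819*(5/199288) = 39775/6 + 34095/199288 = 3963442385/597864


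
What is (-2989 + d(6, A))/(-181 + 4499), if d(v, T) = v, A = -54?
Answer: -2983/4318 ≈ -0.69083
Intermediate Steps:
(-2989 + d(6, A))/(-181 + 4499) = (-2989 + 6)/(-181 + 4499) = -2983/4318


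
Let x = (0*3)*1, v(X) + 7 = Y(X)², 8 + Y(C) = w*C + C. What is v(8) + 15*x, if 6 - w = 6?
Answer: -7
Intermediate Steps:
w = 0 (w = 6 - 1*6 = 6 - 6 = 0)
Y(C) = -8 + C (Y(C) = -8 + (0*C + C) = -8 + (0 + C) = -8 + C)
v(X) = -7 + (-8 + X)²
x = 0 (x = 0*1 = 0)
v(8) + 15*x = (-7 + (-8 + 8)²) + 15*0 = (-7 + 0²) + 0 = (-7 + 0) + 0 = -7 + 0 = -7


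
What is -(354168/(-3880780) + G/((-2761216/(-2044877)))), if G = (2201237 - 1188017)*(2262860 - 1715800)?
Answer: -68729780123640214975683/167432372320 ≈ -4.1049e+11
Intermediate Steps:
G = 554292133200 (G = 1013220*547060 = 554292133200)
-(354168/(-3880780) + G/((-2761216/(-2044877)))) = -(354168/(-3880780) + 554292133200/((-2761216/(-2044877)))) = -(354168*(-1/3880780) + 554292133200/((-2761216*(-1/2044877)))) = -(-88542/970195 + 554292133200/(2761216/2044877)) = -(-88542/970195 + 554292133200*(2044877/2761216)) = -(-88542/970195 + 70841202153851025/172576) = -1*68729780123640214975683/167432372320 = -68729780123640214975683/167432372320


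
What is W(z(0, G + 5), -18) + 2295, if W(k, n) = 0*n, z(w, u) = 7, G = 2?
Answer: 2295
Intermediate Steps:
W(k, n) = 0
W(z(0, G + 5), -18) + 2295 = 0 + 2295 = 2295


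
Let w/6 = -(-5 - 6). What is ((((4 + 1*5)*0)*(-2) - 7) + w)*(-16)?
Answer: -944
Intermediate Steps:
w = 66 (w = 6*(-(-5 - 6)) = 6*(-1*(-11)) = 6*11 = 66)
((((4 + 1*5)*0)*(-2) - 7) + w)*(-16) = ((((4 + 1*5)*0)*(-2) - 7) + 66)*(-16) = ((((4 + 5)*0)*(-2) - 7) + 66)*(-16) = (((9*0)*(-2) - 7) + 66)*(-16) = ((0*(-2) - 7) + 66)*(-16) = ((0 - 7) + 66)*(-16) = (-7 + 66)*(-16) = 59*(-16) = -944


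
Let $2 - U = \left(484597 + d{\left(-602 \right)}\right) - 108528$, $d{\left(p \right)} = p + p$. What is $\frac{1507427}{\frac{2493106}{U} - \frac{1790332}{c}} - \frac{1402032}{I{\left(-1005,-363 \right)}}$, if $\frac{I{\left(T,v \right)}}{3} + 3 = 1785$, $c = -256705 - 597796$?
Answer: $- \frac{430569451293355599371}{1300176019920690} \approx -3.3116 \cdot 10^{5}$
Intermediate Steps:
$c = -854501$
$I{\left(T,v \right)} = 5346$ ($I{\left(T,v \right)} = -9 + 3 \cdot 1785 = -9 + 5355 = 5346$)
$d{\left(p \right)} = 2 p$
$U = -374863$ ($U = 2 - \left(\left(484597 + 2 \left(-602\right)\right) - 108528\right) = 2 - \left(\left(484597 - 1204\right) - 108528\right) = 2 - \left(483393 - 108528\right) = 2 - 374865 = -374863$)
$\frac{1507427}{\frac{2493106}{U} - \frac{1790332}{c}} - \frac{1402032}{I{\left(-1005,-363 \right)}} = \frac{1507427}{\frac{2493106}{-374863} - \frac{1790332}{-854501}} - \frac{1402032}{5346} = \frac{1507427}{2493106 \left(- \frac{1}{374863}\right) - - \frac{1790332}{854501}} - \frac{233672}{891} = \frac{1507427}{- \frac{2493106}{374863} + \frac{1790332}{854501}} - \frac{233672}{891} = \frac{1507427}{- \frac{1459232345590}{320320808363}} - \frac{233672}{891} = 1507427 \left(- \frac{320320808363}{1459232345590}\right) - \frac{233672}{891} = - \frac{482860235188212001}{1459232345590} - \frac{233672}{891} = - \frac{430569451293355599371}{1300176019920690}$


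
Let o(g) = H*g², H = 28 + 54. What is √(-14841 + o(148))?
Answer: √1781287 ≈ 1334.6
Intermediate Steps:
H = 82
o(g) = 82*g²
√(-14841 + o(148)) = √(-14841 + 82*148²) = √(-14841 + 82*21904) = √(-14841 + 1796128) = √1781287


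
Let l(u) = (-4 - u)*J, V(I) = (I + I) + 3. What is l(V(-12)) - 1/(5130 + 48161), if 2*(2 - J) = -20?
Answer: 10871363/53291 ≈ 204.00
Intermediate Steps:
J = 12 (J = 2 - 1/2*(-20) = 2 + 10 = 12)
V(I) = 3 + 2*I (V(I) = 2*I + 3 = 3 + 2*I)
l(u) = -48 - 12*u (l(u) = (-4 - u)*12 = -48 - 12*u)
l(V(-12)) - 1/(5130 + 48161) = (-48 - 12*(3 + 2*(-12))) - 1/(5130 + 48161) = (-48 - 12*(3 - 24)) - 1/53291 = (-48 - 12*(-21)) - 1*1/53291 = (-48 + 252) - 1/53291 = 204 - 1/53291 = 10871363/53291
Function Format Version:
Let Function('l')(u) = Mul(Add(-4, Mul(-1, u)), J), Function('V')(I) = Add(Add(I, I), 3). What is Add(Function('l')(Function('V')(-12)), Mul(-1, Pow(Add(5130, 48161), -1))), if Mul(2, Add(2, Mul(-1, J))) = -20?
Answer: Rational(10871363, 53291) ≈ 204.00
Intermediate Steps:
J = 12 (J = Add(2, Mul(Rational(-1, 2), -20)) = Add(2, 10) = 12)
Function('V')(I) = Add(3, Mul(2, I)) (Function('V')(I) = Add(Mul(2, I), 3) = Add(3, Mul(2, I)))
Function('l')(u) = Add(-48, Mul(-12, u)) (Function('l')(u) = Mul(Add(-4, Mul(-1, u)), 12) = Add(-48, Mul(-12, u)))
Add(Function('l')(Function('V')(-12)), Mul(-1, Pow(Add(5130, 48161), -1))) = Add(Add(-48, Mul(-12, Add(3, Mul(2, -12)))), Mul(-1, Pow(Add(5130, 48161), -1))) = Add(Add(-48, Mul(-12, Add(3, -24))), Mul(-1, Pow(53291, -1))) = Add(Add(-48, Mul(-12, -21)), Mul(-1, Rational(1, 53291))) = Add(Add(-48, 252), Rational(-1, 53291)) = Add(204, Rational(-1, 53291)) = Rational(10871363, 53291)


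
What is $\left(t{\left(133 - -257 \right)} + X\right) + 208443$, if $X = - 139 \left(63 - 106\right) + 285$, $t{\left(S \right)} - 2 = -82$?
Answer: $214625$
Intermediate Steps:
$t{\left(S \right)} = -80$ ($t{\left(S \right)} = 2 - 82 = -80$)
$X = 6262$ ($X = \left(-139\right) \left(-43\right) + 285 = 5977 + 285 = 6262$)
$\left(t{\left(133 - -257 \right)} + X\right) + 208443 = \left(-80 + 6262\right) + 208443 = 6182 + 208443 = 214625$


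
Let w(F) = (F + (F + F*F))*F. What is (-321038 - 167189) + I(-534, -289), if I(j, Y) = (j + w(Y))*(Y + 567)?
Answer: -6664443185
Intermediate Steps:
w(F) = F*(F² + 2*F) (w(F) = (F + (F + F²))*F = (F² + 2*F)*F = F*(F² + 2*F))
I(j, Y) = (567 + Y)*(j + Y²*(2 + Y)) (I(j, Y) = (j + Y²*(2 + Y))*(Y + 567) = (j + Y²*(2 + Y))*(567 + Y) = (567 + Y)*(j + Y²*(2 + Y)))
(-321038 - 167189) + I(-534, -289) = (-321038 - 167189) + ((-289)⁴ + 567*(-534) + 569*(-289)³ + 1134*(-289)² - 289*(-534)) = -488227 + (6975757441 - 302778 + 569*(-24137569) + 1134*83521 + 154326) = -488227 + (6975757441 - 302778 - 13734276761 + 94712814 + 154326) = -488227 - 6663954958 = -6664443185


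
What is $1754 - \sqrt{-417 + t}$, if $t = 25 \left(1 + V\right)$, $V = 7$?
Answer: $1754 - i \sqrt{217} \approx 1754.0 - 14.731 i$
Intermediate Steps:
$t = 200$ ($t = 25 \left(1 + 7\right) = 25 \cdot 8 = 200$)
$1754 - \sqrt{-417 + t} = 1754 - \sqrt{-417 + 200} = 1754 - \sqrt{-217} = 1754 - i \sqrt{217}$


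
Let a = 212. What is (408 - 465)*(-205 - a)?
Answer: 23769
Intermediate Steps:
(408 - 465)*(-205 - a) = (408 - 465)*(-205 - 1*212) = -57*(-205 - 212) = -57*(-417) = 23769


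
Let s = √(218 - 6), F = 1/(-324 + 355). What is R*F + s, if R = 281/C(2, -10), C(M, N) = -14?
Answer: -281/434 + 2*√53 ≈ 13.913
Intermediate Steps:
F = 1/31 ≈ 0.032258
s = 2*√53 (s = √212 = 2*√53 ≈ 14.560)
R = -281/14 (R = 281/(-14) = 281*(-1/14) = -281/14 ≈ -20.071)
R*F + s = -281/14*1/31 + 2*√53 = -281/434 + 2*√53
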